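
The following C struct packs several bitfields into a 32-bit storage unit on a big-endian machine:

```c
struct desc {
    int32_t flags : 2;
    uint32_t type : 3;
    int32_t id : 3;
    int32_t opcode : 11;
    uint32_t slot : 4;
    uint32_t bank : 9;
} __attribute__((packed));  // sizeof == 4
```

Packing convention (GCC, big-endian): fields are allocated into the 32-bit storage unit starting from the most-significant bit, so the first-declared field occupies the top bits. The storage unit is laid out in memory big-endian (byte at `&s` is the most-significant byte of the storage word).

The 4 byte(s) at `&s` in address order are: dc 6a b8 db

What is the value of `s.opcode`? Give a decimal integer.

853

[0]=0xdc [1]=0x6a [2]=0xb8 [3]=0xdb (big-endian) → word 0xdc6ab8db
flags:2 @ bit 30 → (0xdc6ab8db>>30)&0x3 = 0x3
type:3 @ bit 27 → (0xdc6ab8db>>27)&0x7 = 0x3
id:3 @ bit 24 → (0xdc6ab8db>>24)&0x7 = 0x4
opcode:11 @ bit 13 → (0xdc6ab8db>>13)&0x7ff = 0x355  ←
slot:4 @ bit 9 → (0xdc6ab8db>>9)&0xf = 0xc
bank:9 @ bit 0 → (0xdc6ab8db>>0)&0x1ff = 0xdb
opcode signed 11b, MSB=0: value = 853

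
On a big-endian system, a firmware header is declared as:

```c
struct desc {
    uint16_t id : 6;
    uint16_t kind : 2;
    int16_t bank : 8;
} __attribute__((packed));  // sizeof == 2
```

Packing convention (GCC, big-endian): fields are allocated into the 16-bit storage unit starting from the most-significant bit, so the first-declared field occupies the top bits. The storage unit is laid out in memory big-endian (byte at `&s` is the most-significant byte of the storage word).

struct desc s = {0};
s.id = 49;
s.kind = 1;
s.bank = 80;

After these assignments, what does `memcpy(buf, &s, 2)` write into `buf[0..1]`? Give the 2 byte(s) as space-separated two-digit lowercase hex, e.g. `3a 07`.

id (6b) val=49 bits=0x31 at bit 10: 0xc400
kind (2b) val=1 bits=0x1 at bit 8: 0xc500
bank (8b) val=80 bits=0x50 at bit 0: 0xc550
word = 0xc550 → big-endian bytes:
  [0]=0xc5  [1]=0x50

c5 50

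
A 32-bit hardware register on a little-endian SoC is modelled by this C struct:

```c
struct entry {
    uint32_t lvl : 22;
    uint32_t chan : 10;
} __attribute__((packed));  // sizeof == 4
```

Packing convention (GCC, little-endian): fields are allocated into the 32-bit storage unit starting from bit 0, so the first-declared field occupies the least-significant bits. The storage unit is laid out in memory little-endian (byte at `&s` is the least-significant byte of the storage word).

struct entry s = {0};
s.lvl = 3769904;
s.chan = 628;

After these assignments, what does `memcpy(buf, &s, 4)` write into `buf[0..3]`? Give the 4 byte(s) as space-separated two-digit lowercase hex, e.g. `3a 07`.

[0+:22] lvl=3769904 & 0x3fffff = 0x398630; word=0x00398630
[22+:10] chan=628 & 0x3ff = 0x274; word=0x9d398630
word = 0x9d398630 → little-endian bytes:
  [0]=0x30  [1]=0x86  [2]=0x39  [3]=0x9d

30 86 39 9d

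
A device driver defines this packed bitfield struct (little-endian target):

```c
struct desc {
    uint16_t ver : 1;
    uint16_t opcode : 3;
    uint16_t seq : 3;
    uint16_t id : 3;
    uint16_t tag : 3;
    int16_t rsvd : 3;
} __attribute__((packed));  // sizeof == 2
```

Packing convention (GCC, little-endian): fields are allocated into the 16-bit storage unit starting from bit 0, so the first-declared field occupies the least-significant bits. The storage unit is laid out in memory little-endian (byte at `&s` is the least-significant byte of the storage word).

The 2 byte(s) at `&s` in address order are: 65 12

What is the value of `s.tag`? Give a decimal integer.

4

[0]=0x65 [1]=0x12 (little-endian) → word 0x1265
ver:1 @ bit 0 → (0x1265>>0)&0x1 = 0x1
opcode:3 @ bit 1 → (0x1265>>1)&0x7 = 0x2
seq:3 @ bit 4 → (0x1265>>4)&0x7 = 0x6
id:3 @ bit 7 → (0x1265>>7)&0x7 = 0x4
tag:3 @ bit 10 → (0x1265>>10)&0x7 = 0x4  ←
rsvd:3 @ bit 13 → (0x1265>>13)&0x7 = 0x0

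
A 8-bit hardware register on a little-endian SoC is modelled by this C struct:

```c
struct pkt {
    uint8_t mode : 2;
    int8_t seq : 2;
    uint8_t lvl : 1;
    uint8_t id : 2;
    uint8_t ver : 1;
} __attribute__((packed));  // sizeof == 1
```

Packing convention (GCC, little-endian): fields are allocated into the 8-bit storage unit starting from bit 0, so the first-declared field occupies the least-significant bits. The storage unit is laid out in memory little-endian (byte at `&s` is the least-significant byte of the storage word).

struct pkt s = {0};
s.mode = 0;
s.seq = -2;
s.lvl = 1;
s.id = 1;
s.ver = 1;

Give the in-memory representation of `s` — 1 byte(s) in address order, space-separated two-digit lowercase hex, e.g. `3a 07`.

mode (2b) val=0 bits=0x0 at bit 0: 0x00
seq (2b) val=-2 bits=0x2 at bit 2: 0x08
lvl (1b) val=1 bits=0x1 at bit 4: 0x18
id (2b) val=1 bits=0x1 at bit 5: 0x38
ver (1b) val=1 bits=0x1 at bit 7: 0xb8
word = 0xb8 → little-endian bytes:
  [0]=0xb8

b8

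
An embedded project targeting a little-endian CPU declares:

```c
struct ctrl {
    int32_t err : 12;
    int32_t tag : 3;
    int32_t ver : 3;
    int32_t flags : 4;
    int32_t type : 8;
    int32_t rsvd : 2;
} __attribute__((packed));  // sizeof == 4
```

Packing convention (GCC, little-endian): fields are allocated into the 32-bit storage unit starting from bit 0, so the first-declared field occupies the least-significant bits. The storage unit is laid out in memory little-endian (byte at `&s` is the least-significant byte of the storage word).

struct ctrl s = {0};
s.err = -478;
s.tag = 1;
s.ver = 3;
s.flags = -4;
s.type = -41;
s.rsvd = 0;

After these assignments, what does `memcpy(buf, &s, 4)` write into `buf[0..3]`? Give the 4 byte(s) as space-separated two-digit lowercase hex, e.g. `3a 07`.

[0+:12] err=-478 & 0xfff = 0xe22; word=0x00000e22
[12+:3] tag=1 & 0x7 = 0x1; word=0x00001e22
[15+:3] ver=3 & 0x7 = 0x3; word=0x00019e22
[18+:4] flags=-4 & 0xf = 0xc; word=0x00319e22
[22+:8] type=-41 & 0xff = 0xd7; word=0x35f19e22
[30+:2] rsvd=0 & 0x3 = 0x0; word=0x35f19e22
word = 0x35f19e22 → little-endian bytes:
  [0]=0x22  [1]=0x9e  [2]=0xf1  [3]=0x35

22 9e f1 35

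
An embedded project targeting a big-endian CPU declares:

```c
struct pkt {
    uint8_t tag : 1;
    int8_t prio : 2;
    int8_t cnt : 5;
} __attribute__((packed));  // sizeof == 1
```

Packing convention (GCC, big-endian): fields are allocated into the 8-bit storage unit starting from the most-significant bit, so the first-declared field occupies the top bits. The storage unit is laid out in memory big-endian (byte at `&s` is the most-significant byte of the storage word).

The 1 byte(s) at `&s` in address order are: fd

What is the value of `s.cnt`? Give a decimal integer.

[0]=0xfd (big-endian) → word 0xfd
tag:1 @ bit 7 → (0xfd>>7)&0x1 = 0x1
prio:2 @ bit 5 → (0xfd>>5)&0x3 = 0x3
cnt:5 @ bit 0 → (0xfd>>0)&0x1f = 0x1d  ←
cnt signed 5b, MSB=1: 29 - 32 = -3

-3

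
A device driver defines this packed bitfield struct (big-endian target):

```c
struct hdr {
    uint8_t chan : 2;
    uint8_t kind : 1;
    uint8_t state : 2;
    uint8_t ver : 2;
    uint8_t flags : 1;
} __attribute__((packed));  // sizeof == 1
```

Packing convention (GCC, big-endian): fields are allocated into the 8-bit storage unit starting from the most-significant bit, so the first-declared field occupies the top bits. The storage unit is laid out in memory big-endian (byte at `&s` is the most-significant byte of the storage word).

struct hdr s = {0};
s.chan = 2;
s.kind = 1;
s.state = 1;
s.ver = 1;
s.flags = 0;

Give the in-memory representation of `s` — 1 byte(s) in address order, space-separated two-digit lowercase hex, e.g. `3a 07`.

chan:2 = 2 → 0x2 << 6 → word 0x80
kind:1 = 1 → 0x1 << 5 → word 0xa0
state:2 = 1 → 0x1 << 3 → word 0xa8
ver:2 = 1 → 0x1 << 1 → word 0xaa
flags:1 = 0 → 0x0 << 0 → word 0xaa
word = 0xaa → big-endian bytes:
  [0]=0xaa

aa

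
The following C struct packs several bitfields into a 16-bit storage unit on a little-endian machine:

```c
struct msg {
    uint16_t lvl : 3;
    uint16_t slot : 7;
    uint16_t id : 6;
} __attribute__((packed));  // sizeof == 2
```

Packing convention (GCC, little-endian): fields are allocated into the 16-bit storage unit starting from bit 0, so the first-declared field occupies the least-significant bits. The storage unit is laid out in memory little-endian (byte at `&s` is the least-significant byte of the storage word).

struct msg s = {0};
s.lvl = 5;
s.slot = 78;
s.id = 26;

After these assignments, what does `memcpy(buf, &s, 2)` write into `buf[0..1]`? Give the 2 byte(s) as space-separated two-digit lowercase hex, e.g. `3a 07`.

75 6a

lvl:3 = 5 → 0x5 << 0 → word 0x0005
slot:7 = 78 → 0x4e << 3 → word 0x0275
id:6 = 26 → 0x1a << 10 → word 0x6a75
word = 0x6a75 → little-endian bytes:
  [0]=0x75  [1]=0x6a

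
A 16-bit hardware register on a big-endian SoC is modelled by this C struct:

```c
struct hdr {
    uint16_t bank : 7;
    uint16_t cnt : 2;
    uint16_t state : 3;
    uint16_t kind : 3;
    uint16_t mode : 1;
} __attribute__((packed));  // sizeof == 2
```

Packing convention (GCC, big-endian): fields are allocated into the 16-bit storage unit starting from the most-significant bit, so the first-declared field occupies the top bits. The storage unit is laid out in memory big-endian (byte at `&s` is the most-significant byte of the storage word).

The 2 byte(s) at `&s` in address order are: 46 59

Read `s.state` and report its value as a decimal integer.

[0]=0x46 [1]=0x59 (big-endian) → word 0x4659
bank:7 @ bit 9 → (0x4659>>9)&0x7f = 0x23
cnt:2 @ bit 7 → (0x4659>>7)&0x3 = 0x0
state:3 @ bit 4 → (0x4659>>4)&0x7 = 0x5  ←
kind:3 @ bit 1 → (0x4659>>1)&0x7 = 0x4
mode:1 @ bit 0 → (0x4659>>0)&0x1 = 0x1

5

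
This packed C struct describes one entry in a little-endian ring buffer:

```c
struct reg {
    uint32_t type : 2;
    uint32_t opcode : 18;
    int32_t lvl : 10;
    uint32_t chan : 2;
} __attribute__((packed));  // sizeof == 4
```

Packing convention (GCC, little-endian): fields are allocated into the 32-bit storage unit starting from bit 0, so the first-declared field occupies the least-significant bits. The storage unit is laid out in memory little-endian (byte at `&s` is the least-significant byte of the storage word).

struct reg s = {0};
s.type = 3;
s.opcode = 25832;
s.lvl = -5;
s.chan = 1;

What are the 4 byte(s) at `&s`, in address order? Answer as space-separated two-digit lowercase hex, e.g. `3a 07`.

type (2b) val=3 bits=0x3 at bit 0: 0x00000003
opcode (18b) val=25832 bits=0x64e8 at bit 2: 0x000193a3
lvl (10b) val=-5 bits=0x3fb at bit 20: 0x3fb193a3
chan (2b) val=1 bits=0x1 at bit 30: 0x7fb193a3
word = 0x7fb193a3 → little-endian bytes:
  [0]=0xa3  [1]=0x93  [2]=0xb1  [3]=0x7f

a3 93 b1 7f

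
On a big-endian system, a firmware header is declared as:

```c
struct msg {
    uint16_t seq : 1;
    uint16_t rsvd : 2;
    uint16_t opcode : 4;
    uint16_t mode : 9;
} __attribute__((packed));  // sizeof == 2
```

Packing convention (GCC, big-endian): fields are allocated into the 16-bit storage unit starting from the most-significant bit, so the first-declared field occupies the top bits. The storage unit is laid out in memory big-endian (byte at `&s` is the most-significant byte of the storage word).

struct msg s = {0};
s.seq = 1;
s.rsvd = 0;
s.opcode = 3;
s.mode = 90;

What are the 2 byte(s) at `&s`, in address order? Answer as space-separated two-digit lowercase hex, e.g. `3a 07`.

seq (1b) val=1 bits=0x1 at bit 15: 0x8000
rsvd (2b) val=0 bits=0x0 at bit 13: 0x8000
opcode (4b) val=3 bits=0x3 at bit 9: 0x8600
mode (9b) val=90 bits=0x5a at bit 0: 0x865a
word = 0x865a → big-endian bytes:
  [0]=0x86  [1]=0x5a

86 5a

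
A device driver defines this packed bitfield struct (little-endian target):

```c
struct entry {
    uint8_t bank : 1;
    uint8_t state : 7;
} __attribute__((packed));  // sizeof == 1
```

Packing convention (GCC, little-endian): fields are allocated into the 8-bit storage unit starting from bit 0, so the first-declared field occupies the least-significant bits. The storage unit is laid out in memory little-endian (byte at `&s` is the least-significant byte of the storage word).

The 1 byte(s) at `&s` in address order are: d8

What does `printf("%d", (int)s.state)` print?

108

[0]=0xd8 (little-endian) → word 0xd8
bank:1 @ bit 0 → (0xd8>>0)&0x1 = 0x0
state:7 @ bit 1 → (0xd8>>1)&0x7f = 0x6c  ←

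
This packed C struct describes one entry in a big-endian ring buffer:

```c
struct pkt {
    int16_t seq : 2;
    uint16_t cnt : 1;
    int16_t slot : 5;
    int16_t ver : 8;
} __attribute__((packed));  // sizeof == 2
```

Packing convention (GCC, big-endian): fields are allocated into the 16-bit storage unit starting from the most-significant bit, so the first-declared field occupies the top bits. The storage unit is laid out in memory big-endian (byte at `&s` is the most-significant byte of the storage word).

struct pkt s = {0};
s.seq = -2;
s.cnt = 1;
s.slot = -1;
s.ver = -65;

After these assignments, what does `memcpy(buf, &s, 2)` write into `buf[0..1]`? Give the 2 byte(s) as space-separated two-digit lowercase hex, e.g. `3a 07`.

seq:2 = -2 → 0x2 << 14 → word 0x8000
cnt:1 = 1 → 0x1 << 13 → word 0xa000
slot:5 = -1 → 0x1f << 8 → word 0xbf00
ver:8 = -65 → 0xbf << 0 → word 0xbfbf
word = 0xbfbf → big-endian bytes:
  [0]=0xbf  [1]=0xbf

bf bf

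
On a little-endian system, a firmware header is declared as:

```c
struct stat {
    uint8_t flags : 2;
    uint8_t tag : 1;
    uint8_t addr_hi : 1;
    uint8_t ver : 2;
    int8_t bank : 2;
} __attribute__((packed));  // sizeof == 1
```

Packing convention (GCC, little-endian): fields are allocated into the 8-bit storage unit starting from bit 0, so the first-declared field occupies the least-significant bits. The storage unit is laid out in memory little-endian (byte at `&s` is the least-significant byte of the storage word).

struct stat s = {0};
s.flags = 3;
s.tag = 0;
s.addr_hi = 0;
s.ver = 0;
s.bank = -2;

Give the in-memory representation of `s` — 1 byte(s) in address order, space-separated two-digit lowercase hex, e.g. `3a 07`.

83

flags (2b) val=3 bits=0x3 at bit 0: 0x03
tag (1b) val=0 bits=0x0 at bit 2: 0x03
addr_hi (1b) val=0 bits=0x0 at bit 3: 0x03
ver (2b) val=0 bits=0x0 at bit 4: 0x03
bank (2b) val=-2 bits=0x2 at bit 6: 0x83
word = 0x83 → little-endian bytes:
  [0]=0x83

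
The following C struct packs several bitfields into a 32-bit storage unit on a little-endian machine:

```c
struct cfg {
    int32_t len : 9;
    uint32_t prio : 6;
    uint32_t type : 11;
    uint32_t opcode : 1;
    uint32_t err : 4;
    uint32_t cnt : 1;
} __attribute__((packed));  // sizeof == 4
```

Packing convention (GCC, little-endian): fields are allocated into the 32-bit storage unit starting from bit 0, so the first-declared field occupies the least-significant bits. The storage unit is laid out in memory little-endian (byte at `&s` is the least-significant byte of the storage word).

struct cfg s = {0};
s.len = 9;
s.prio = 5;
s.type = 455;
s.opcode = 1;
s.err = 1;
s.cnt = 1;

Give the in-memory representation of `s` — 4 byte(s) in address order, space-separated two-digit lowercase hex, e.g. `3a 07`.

09 8a e3 8c

[0+:9] len=9 & 0x1ff = 0x9; word=0x00000009
[9+:6] prio=5 & 0x3f = 0x5; word=0x00000a09
[15+:11] type=455 & 0x7ff = 0x1c7; word=0x00e38a09
[26+:1] opcode=1 & 0x1 = 0x1; word=0x04e38a09
[27+:4] err=1 & 0xf = 0x1; word=0x0ce38a09
[31+:1] cnt=1 & 0x1 = 0x1; word=0x8ce38a09
word = 0x8ce38a09 → little-endian bytes:
  [0]=0x09  [1]=0x8a  [2]=0xe3  [3]=0x8c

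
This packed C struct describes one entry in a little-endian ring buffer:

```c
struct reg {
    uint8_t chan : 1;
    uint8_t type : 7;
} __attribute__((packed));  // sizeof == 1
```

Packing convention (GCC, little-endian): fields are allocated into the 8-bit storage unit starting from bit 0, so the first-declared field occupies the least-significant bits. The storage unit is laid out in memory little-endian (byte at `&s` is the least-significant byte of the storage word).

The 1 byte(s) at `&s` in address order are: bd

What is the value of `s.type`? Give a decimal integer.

94

[0]=0xbd (little-endian) → word 0xbd
chan:1 @ bit 0 → (0xbd>>0)&0x1 = 0x1
type:7 @ bit 1 → (0xbd>>1)&0x7f = 0x5e  ←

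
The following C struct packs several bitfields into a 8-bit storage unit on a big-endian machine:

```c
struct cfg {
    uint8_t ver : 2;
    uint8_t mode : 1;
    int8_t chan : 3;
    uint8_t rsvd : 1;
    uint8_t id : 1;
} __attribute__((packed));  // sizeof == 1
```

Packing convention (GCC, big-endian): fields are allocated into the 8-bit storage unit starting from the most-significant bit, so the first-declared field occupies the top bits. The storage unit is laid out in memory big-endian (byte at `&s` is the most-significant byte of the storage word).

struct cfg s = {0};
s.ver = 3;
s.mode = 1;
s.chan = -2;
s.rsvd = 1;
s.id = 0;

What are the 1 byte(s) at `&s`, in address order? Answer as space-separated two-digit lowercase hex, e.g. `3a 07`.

fa

ver (2b) val=3 bits=0x3 at bit 6: 0xc0
mode (1b) val=1 bits=0x1 at bit 5: 0xe0
chan (3b) val=-2 bits=0x6 at bit 2: 0xf8
rsvd (1b) val=1 bits=0x1 at bit 1: 0xfa
id (1b) val=0 bits=0x0 at bit 0: 0xfa
word = 0xfa → big-endian bytes:
  [0]=0xfa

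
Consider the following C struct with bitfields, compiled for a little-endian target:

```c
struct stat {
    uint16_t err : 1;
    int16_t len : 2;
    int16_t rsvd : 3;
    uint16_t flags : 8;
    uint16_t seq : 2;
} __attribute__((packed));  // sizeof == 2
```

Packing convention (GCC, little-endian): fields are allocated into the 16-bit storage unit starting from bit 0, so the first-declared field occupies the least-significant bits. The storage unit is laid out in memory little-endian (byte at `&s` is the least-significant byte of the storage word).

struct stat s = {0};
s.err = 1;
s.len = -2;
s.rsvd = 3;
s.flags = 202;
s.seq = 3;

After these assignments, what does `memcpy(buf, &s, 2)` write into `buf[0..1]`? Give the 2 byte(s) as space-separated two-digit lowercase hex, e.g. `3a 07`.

9d f2

err (1b) val=1 bits=0x1 at bit 0: 0x0001
len (2b) val=-2 bits=0x2 at bit 1: 0x0005
rsvd (3b) val=3 bits=0x3 at bit 3: 0x001d
flags (8b) val=202 bits=0xca at bit 6: 0x329d
seq (2b) val=3 bits=0x3 at bit 14: 0xf29d
word = 0xf29d → little-endian bytes:
  [0]=0x9d  [1]=0xf2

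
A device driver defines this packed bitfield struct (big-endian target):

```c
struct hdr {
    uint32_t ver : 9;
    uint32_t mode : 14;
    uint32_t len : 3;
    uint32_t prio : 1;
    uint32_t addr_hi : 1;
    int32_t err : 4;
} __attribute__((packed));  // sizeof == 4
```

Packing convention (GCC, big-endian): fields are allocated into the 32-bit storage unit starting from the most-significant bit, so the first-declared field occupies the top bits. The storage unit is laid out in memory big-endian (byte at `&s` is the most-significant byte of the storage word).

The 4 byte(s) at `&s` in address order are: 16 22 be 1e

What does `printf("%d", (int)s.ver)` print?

44

[0]=0x16 [1]=0x22 [2]=0xbe [3]=0x1e (big-endian) → word 0x1622be1e
ver:9 @ bit 23 → (0x1622be1e>>23)&0x1ff = 0x2c  ←
mode:14 @ bit 9 → (0x1622be1e>>9)&0x3fff = 0x115f
len:3 @ bit 6 → (0x1622be1e>>6)&0x7 = 0x0
prio:1 @ bit 5 → (0x1622be1e>>5)&0x1 = 0x0
addr_hi:1 @ bit 4 → (0x1622be1e>>4)&0x1 = 0x1
err:4 @ bit 0 → (0x1622be1e>>0)&0xf = 0xe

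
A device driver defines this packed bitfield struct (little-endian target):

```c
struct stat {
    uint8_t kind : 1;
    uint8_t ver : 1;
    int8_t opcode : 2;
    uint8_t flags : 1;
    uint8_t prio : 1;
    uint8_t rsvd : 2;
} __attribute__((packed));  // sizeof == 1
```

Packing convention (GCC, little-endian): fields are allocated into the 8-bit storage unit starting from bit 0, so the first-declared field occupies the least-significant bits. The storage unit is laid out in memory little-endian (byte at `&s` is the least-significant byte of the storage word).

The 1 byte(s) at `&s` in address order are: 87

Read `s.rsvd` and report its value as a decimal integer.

2

[0]=0x87 (little-endian) → word 0x87
kind [0+:1] = (word>>0) & 0x1 = 1
ver [1+:1] = (word>>1) & 0x1 = 1
opcode [2+:2] = (word>>2) & 0x3 = 1
flags [4+:1] = (word>>4) & 0x1 = 0
prio [5+:1] = (word>>5) & 0x1 = 0
rsvd [6+:2] = (word>>6) & 0x3 = 2  ←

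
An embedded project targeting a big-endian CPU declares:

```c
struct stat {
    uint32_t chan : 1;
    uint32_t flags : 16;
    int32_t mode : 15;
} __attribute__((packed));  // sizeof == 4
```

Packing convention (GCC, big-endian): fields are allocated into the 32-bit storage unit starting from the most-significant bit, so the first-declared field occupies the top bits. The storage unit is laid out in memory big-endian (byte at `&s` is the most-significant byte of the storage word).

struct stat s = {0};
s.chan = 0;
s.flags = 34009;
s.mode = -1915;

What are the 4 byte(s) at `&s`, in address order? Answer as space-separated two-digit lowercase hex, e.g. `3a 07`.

chan:1 = 0 → 0x0 << 31 → word 0x00000000
flags:16 = 34009 → 0x84d9 << 15 → word 0x426c8000
mode:15 = -1915 → 0x7885 << 0 → word 0x426cf885
word = 0x426cf885 → big-endian bytes:
  [0]=0x42  [1]=0x6c  [2]=0xf8  [3]=0x85

42 6c f8 85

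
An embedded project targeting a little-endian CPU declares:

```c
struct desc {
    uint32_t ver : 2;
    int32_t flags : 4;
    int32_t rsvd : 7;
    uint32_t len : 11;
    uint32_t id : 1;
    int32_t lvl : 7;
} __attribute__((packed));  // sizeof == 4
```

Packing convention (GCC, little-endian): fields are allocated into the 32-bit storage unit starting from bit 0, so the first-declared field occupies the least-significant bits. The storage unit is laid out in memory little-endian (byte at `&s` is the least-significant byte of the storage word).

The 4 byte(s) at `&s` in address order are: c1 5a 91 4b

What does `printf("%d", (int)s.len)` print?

[0]=0xc1 [1]=0x5a [2]=0x91 [3]=0x4b (little-endian) → word 0x4b915ac1
ver [0+:2] = (word>>0) & 0x3 = 1
flags [2+:4] = (word>>2) & 0xf = 0
rsvd [6+:7] = (word>>6) & 0x7f = 107
len [13+:11] = (word>>13) & 0x7ff = 1162  ←
id [24+:1] = (word>>24) & 0x1 = 1
lvl [25+:7] = (word>>25) & 0x7f = 37

1162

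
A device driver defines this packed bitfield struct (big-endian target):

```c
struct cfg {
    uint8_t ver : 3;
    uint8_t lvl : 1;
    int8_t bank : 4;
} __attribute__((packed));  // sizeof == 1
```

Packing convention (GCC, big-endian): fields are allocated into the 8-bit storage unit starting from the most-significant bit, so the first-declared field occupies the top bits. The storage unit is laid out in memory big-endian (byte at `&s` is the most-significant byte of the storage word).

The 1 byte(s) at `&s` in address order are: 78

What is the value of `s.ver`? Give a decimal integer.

3

[0]=0x78 (big-endian) → word 0x78
ver [5+:3] = (word>>5) & 0x7 = 3  ←
lvl [4+:1] = (word>>4) & 0x1 = 1
bank [0+:4] = (word>>0) & 0xf = 8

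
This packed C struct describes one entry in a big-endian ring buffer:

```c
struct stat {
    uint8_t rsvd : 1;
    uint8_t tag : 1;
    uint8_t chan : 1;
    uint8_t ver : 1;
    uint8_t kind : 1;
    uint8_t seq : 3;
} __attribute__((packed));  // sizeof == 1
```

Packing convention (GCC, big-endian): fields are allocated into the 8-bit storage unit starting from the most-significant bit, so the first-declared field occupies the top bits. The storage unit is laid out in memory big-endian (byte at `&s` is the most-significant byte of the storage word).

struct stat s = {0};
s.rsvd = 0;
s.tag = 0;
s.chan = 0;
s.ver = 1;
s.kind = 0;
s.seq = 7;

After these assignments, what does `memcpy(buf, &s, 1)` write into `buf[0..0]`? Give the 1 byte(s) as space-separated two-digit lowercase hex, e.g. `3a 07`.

rsvd:1 = 0 → 0x0 << 7 → word 0x00
tag:1 = 0 → 0x0 << 6 → word 0x00
chan:1 = 0 → 0x0 << 5 → word 0x00
ver:1 = 1 → 0x1 << 4 → word 0x10
kind:1 = 0 → 0x0 << 3 → word 0x10
seq:3 = 7 → 0x7 << 0 → word 0x17
word = 0x17 → big-endian bytes:
  [0]=0x17

17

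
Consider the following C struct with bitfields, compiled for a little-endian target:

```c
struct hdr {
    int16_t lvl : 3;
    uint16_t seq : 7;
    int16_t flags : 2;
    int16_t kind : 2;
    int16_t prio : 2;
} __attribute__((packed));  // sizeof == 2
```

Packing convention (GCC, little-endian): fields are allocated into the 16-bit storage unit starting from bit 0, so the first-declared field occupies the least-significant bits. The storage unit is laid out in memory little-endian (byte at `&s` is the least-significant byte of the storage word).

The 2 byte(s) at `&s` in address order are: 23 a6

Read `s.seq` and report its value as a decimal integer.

68

[0]=0x23 [1]=0xa6 (little-endian) → word 0xa623
lvl [0+:3] = (word>>0) & 0x7 = 3
seq [3+:7] = (word>>3) & 0x7f = 68  ←
flags [10+:2] = (word>>10) & 0x3 = 1
kind [12+:2] = (word>>12) & 0x3 = 2
prio [14+:2] = (word>>14) & 0x3 = 2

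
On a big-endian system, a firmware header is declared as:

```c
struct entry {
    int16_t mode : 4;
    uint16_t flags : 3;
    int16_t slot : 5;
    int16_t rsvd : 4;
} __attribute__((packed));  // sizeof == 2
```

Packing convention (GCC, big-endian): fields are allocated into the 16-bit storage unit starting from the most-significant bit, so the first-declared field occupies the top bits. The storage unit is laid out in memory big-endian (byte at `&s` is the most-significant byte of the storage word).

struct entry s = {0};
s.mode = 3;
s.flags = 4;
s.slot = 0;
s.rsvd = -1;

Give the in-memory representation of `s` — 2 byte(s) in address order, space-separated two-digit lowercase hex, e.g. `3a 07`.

[12+:4] mode=3 & 0xf = 0x3; word=0x3000
[9+:3] flags=4 & 0x7 = 0x4; word=0x3800
[4+:5] slot=0 & 0x1f = 0x0; word=0x3800
[0+:4] rsvd=-1 & 0xf = 0xf; word=0x380f
word = 0x380f → big-endian bytes:
  [0]=0x38  [1]=0x0f

38 0f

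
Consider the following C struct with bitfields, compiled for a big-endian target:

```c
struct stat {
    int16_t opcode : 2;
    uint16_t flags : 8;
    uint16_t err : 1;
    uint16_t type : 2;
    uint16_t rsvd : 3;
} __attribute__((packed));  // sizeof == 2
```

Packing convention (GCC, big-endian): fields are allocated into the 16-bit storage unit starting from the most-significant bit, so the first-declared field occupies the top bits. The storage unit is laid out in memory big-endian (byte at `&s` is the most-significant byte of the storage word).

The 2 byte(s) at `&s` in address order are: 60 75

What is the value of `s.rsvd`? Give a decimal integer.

5

[0]=0x60 [1]=0x75 (big-endian) → word 0x6075
opcode [14+:2] = (word>>14) & 0x3 = 1
flags [6+:8] = (word>>6) & 0xff = 129
err [5+:1] = (word>>5) & 0x1 = 1
type [3+:2] = (word>>3) & 0x3 = 2
rsvd [0+:3] = (word>>0) & 0x7 = 5  ←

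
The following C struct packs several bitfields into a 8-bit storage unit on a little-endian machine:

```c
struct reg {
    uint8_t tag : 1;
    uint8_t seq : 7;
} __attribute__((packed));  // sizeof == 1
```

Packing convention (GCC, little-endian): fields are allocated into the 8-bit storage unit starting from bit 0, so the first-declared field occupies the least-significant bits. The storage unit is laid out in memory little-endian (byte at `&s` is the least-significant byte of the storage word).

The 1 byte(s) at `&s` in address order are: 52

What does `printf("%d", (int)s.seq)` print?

[0]=0x52 (little-endian) → word 0x52
tag [0+:1] = (word>>0) & 0x1 = 0
seq [1+:7] = (word>>1) & 0x7f = 41  ←

41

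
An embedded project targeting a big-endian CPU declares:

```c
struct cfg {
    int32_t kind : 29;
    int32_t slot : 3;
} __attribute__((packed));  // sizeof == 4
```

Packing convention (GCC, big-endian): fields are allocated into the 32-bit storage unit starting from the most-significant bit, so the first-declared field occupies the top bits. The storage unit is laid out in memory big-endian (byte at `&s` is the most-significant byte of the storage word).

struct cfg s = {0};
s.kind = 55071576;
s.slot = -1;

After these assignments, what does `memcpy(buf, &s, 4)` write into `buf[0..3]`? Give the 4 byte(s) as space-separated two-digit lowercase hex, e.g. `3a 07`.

[3+:29] kind=55071576 & 0x1fffffff = 0x3485358; word=0x1a429ac0
[0+:3] slot=-1 & 0x7 = 0x7; word=0x1a429ac7
word = 0x1a429ac7 → big-endian bytes:
  [0]=0x1a  [1]=0x42  [2]=0x9a  [3]=0xc7

1a 42 9a c7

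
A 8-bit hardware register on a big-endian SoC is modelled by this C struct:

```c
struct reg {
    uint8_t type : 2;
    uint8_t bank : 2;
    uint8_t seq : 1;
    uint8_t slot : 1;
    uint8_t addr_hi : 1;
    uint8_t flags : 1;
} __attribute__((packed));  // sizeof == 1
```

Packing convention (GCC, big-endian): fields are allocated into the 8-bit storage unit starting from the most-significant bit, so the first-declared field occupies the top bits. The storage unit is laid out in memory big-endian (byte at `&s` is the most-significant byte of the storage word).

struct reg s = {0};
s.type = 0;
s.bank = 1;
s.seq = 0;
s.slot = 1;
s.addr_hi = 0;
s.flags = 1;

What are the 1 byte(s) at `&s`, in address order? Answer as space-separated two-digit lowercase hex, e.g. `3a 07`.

type:2 = 0 → 0x0 << 6 → word 0x00
bank:2 = 1 → 0x1 << 4 → word 0x10
seq:1 = 0 → 0x0 << 3 → word 0x10
slot:1 = 1 → 0x1 << 2 → word 0x14
addr_hi:1 = 0 → 0x0 << 1 → word 0x14
flags:1 = 1 → 0x1 << 0 → word 0x15
word = 0x15 → big-endian bytes:
  [0]=0x15

15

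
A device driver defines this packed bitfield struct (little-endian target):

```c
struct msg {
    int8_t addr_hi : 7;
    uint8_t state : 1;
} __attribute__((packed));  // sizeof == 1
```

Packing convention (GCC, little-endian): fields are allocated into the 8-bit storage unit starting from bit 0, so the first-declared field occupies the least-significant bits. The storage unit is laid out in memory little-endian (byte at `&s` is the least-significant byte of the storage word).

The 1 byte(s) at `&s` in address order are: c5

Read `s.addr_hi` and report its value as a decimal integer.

-59

[0]=0xc5 (little-endian) → word 0xc5
addr_hi [0+:7] = (word>>0) & 0x7f = 69  ←
state [7+:1] = (word>>7) & 0x1 = 1
addr_hi signed 7b, MSB=1: 69 - 128 = -59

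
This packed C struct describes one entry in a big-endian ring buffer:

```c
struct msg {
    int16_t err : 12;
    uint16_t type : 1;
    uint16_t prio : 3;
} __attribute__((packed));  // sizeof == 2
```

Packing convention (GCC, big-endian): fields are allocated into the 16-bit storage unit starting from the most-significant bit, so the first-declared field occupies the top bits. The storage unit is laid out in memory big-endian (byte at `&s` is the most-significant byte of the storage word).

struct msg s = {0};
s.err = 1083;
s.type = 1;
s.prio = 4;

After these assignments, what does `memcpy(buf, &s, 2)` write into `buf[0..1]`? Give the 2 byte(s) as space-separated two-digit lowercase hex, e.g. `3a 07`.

43 bc

err (12b) val=1083 bits=0x43b at bit 4: 0x43b0
type (1b) val=1 bits=0x1 at bit 3: 0x43b8
prio (3b) val=4 bits=0x4 at bit 0: 0x43bc
word = 0x43bc → big-endian bytes:
  [0]=0x43  [1]=0xbc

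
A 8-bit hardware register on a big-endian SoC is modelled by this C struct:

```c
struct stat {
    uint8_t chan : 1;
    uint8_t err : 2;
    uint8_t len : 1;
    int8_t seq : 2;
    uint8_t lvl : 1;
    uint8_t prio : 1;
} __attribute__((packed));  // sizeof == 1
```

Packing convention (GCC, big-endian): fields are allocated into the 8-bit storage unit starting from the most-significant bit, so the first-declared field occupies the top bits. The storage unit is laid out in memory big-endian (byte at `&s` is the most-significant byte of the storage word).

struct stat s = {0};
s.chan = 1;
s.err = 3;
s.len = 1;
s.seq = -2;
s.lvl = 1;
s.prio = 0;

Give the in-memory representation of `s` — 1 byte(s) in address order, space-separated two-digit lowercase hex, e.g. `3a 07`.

fa

chan:1 = 1 → 0x1 << 7 → word 0x80
err:2 = 3 → 0x3 << 5 → word 0xe0
len:1 = 1 → 0x1 << 4 → word 0xf0
seq:2 = -2 → 0x2 << 2 → word 0xf8
lvl:1 = 1 → 0x1 << 1 → word 0xfa
prio:1 = 0 → 0x0 << 0 → word 0xfa
word = 0xfa → big-endian bytes:
  [0]=0xfa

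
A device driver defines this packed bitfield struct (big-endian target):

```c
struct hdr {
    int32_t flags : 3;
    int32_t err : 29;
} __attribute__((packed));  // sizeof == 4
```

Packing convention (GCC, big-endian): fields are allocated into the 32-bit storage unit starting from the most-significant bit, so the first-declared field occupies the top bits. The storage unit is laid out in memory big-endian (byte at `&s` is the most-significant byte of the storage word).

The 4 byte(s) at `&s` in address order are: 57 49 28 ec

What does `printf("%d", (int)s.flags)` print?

[0]=0x57 [1]=0x49 [2]=0x28 [3]=0xec (big-endian) → word 0x574928ec
flags:3 @ bit 29 → (0x574928ec>>29)&0x7 = 0x2  ←
err:29 @ bit 0 → (0x574928ec>>0)&0x1fffffff = 0x174928ec
flags signed 3b, MSB=0: value = 2

2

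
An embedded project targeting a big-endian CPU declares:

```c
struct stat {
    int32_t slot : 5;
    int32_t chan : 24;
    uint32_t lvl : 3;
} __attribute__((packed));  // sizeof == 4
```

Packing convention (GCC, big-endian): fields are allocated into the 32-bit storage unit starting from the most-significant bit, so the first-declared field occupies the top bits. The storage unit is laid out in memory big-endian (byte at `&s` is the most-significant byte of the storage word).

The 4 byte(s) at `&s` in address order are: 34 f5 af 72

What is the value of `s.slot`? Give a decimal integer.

6

[0]=0x34 [1]=0xf5 [2]=0xaf [3]=0x72 (big-endian) → word 0x34f5af72
slot:5 @ bit 27 → (0x34f5af72>>27)&0x1f = 0x6  ←
chan:24 @ bit 3 → (0x34f5af72>>3)&0xffffff = 0x9eb5ee
lvl:3 @ bit 0 → (0x34f5af72>>0)&0x7 = 0x2
slot signed 5b, MSB=0: value = 6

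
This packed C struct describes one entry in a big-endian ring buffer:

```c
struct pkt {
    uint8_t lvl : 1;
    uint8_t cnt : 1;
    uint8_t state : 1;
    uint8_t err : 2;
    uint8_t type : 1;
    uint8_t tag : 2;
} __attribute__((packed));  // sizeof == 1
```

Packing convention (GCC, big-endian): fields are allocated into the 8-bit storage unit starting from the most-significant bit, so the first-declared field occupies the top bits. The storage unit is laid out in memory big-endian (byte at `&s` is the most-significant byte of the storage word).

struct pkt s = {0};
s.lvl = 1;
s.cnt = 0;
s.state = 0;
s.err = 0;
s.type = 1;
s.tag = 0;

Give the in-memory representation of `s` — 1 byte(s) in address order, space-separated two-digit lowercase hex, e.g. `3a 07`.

84

[7+:1] lvl=1 & 0x1 = 0x1; word=0x80
[6+:1] cnt=0 & 0x1 = 0x0; word=0x80
[5+:1] state=0 & 0x1 = 0x0; word=0x80
[3+:2] err=0 & 0x3 = 0x0; word=0x80
[2+:1] type=1 & 0x1 = 0x1; word=0x84
[0+:2] tag=0 & 0x3 = 0x0; word=0x84
word = 0x84 → big-endian bytes:
  [0]=0x84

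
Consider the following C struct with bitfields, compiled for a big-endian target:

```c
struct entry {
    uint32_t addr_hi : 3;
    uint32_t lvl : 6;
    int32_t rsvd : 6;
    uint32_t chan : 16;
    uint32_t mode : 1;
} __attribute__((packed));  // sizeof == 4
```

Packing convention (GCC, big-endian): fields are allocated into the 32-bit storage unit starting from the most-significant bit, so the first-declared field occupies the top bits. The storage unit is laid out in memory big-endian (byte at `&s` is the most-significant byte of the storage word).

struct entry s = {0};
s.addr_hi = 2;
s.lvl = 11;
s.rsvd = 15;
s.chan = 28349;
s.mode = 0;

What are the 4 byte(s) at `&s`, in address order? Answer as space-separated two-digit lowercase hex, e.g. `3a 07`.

addr_hi (3b) val=2 bits=0x2 at bit 29: 0x40000000
lvl (6b) val=11 bits=0xb at bit 23: 0x45800000
rsvd (6b) val=15 bits=0xf at bit 17: 0x459e0000
chan (16b) val=28349 bits=0x6ebd at bit 1: 0x459edd7a
mode (1b) val=0 bits=0x0 at bit 0: 0x459edd7a
word = 0x459edd7a → big-endian bytes:
  [0]=0x45  [1]=0x9e  [2]=0xdd  [3]=0x7a

45 9e dd 7a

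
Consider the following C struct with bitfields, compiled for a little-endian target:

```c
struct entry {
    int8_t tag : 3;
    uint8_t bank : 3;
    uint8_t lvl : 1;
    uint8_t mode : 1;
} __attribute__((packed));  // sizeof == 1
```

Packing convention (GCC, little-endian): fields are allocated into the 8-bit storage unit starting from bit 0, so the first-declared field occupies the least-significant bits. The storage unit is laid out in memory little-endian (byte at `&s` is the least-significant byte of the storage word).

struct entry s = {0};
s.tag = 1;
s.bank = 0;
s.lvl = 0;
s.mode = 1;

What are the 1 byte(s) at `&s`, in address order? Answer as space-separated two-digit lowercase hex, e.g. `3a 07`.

[0+:3] tag=1 & 0x7 = 0x1; word=0x01
[3+:3] bank=0 & 0x7 = 0x0; word=0x01
[6+:1] lvl=0 & 0x1 = 0x0; word=0x01
[7+:1] mode=1 & 0x1 = 0x1; word=0x81
word = 0x81 → little-endian bytes:
  [0]=0x81

81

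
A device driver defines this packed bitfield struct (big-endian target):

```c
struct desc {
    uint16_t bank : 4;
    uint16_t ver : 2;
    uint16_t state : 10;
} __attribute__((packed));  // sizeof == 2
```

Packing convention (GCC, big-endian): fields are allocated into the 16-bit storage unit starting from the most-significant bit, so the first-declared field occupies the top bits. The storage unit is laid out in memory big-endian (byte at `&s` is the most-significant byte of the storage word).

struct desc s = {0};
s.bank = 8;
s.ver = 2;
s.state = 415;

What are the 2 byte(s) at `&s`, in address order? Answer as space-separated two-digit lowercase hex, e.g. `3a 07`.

bank:4 = 8 → 0x8 << 12 → word 0x8000
ver:2 = 2 → 0x2 << 10 → word 0x8800
state:10 = 415 → 0x19f << 0 → word 0x899f
word = 0x899f → big-endian bytes:
  [0]=0x89  [1]=0x9f

89 9f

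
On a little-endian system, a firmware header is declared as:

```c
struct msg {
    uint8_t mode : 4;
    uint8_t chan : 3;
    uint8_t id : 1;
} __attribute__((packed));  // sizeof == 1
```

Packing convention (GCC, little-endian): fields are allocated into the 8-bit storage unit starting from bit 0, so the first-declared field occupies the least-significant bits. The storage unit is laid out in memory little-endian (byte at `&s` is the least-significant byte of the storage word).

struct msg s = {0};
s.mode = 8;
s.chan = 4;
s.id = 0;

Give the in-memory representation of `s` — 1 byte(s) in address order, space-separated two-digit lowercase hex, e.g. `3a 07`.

mode:4 = 8 → 0x8 << 0 → word 0x08
chan:3 = 4 → 0x4 << 4 → word 0x48
id:1 = 0 → 0x0 << 7 → word 0x48
word = 0x48 → little-endian bytes:
  [0]=0x48

48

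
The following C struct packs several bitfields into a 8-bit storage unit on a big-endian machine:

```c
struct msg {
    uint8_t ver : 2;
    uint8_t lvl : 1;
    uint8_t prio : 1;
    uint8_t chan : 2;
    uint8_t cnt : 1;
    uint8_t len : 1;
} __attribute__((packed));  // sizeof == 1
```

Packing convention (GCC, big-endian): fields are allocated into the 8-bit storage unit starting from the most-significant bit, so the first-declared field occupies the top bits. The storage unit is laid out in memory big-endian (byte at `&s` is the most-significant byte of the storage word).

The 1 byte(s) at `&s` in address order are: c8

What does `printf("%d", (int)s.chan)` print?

[0]=0xc8 (big-endian) → word 0xc8
ver:2 @ bit 6 → (0xc8>>6)&0x3 = 0x3
lvl:1 @ bit 5 → (0xc8>>5)&0x1 = 0x0
prio:1 @ bit 4 → (0xc8>>4)&0x1 = 0x0
chan:2 @ bit 2 → (0xc8>>2)&0x3 = 0x2  ←
cnt:1 @ bit 1 → (0xc8>>1)&0x1 = 0x0
len:1 @ bit 0 → (0xc8>>0)&0x1 = 0x0

2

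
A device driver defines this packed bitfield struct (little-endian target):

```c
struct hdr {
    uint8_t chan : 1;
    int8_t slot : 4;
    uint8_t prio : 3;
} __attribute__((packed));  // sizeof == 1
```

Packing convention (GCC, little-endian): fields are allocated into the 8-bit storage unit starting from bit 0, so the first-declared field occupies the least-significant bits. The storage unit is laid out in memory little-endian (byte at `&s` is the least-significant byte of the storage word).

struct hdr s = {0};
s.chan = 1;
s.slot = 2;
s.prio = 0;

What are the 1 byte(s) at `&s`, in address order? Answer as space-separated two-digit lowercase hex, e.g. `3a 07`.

[0+:1] chan=1 & 0x1 = 0x1; word=0x01
[1+:4] slot=2 & 0xf = 0x2; word=0x05
[5+:3] prio=0 & 0x7 = 0x0; word=0x05
word = 0x05 → little-endian bytes:
  [0]=0x05

05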